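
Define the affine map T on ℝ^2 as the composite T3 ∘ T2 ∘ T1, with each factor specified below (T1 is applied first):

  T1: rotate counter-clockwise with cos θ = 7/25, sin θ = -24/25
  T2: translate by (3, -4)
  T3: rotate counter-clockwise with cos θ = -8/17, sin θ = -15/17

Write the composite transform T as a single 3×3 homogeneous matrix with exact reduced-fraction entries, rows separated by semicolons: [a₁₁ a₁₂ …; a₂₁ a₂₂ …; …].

T1 = [7/25 24/25 0; -24/25 7/25 0; 0 0 1]
T2·T1 = [7/25 24/25 3; -24/25 7/25 -4; 0 0 1]
T3·…·T1 = [-416/425 -87/425 -84/17; 87/425 -416/425 -13/17; 0 0 1]

T = [-416/425 -87/425 -84/17; 87/425 -416/425 -13/17; 0 0 1]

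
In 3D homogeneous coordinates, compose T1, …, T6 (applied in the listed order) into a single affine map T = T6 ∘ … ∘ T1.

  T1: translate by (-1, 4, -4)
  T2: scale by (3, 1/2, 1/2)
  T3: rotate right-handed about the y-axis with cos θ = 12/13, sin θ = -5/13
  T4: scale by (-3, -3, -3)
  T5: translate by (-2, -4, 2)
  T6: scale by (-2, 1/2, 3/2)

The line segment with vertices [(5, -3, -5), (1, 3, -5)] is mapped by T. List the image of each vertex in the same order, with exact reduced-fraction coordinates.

T1 translate by (-1, 4, -4): (5, -3, -5) → (4, 1, -9); (1, 3, -5) → (0, 7, -9)
T2 scale by (3, 1/2, 1/2): (4, 1, -9) → (12, 1/2, -9/2); (0, 7, -9) → (0, 7/2, -9/2)
T3 rotate right-handed about the y-axis with cos θ = 12/13, sin θ = -5/13: (12, 1/2, -9/2) → (333/26, 1/2, 6/13); (0, 7/2, -9/2) → (45/26, 7/2, -54/13)
T4 scale by (-3, -3, -3): (333/26, 1/2, 6/13) → (-999/26, -3/2, -18/13); (45/26, 7/2, -54/13) → (-135/26, -21/2, 162/13)
T5 translate by (-2, -4, 2): (-999/26, -3/2, -18/13) → (-1051/26, -11/2, 8/13); (-135/26, -21/2, 162/13) → (-187/26, -29/2, 188/13)
T6 scale by (-2, 1/2, 3/2): (-1051/26, -11/2, 8/13) → (1051/13, -11/4, 12/13); (-187/26, -29/2, 188/13) → (187/13, -29/4, 282/13)

image vertices: (1051/13, -11/4, 12/13), (187/13, -29/4, 282/13)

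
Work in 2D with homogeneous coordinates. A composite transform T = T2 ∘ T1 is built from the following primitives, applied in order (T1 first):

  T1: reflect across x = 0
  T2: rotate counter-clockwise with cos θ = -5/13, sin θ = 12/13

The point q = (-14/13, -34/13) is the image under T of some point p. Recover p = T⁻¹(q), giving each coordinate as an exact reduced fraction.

p = (2, 2)

T1 = [-1 0 0; 0 1 0; 0 0 1]
T2·T1 = [5/13 -12/13 0; -12/13 -5/13 0; 0 0 1]
det M = -1; M⁻¹ = [5/13 -12/13 0; -12/13 -5/13 0; 0 0 1]
M⁻¹ · (-14/13, -34/13)ᵀ = (2, 2)ᵀ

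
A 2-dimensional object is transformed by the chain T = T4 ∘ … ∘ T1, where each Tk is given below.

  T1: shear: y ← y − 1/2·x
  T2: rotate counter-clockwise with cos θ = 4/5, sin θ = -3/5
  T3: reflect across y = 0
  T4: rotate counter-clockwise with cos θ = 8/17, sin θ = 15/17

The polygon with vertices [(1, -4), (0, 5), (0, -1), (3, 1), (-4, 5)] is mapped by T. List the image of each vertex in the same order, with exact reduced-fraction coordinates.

T1 shear: y ← y − 1/2·x: (1, -4) → (1, -9/2); (0, 5) → (0, 5); (0, -1) → (0, -1); (3, 1) → (3, -1/2); (-4, 5) → (-4, 7)
T2 rotate counter-clockwise with cos θ = 4/5, sin θ = -3/5: (1, -9/2) → (-19/10, -21/5); (0, 5) → (3, 4); (0, -1) → (-3/5, -4/5); (3, -1/2) → (21/10, -11/5); (-4, 7) → (1, 8)
T3 reflect across y = 0: (-19/10, -21/5) → (-19/10, 21/5); (3, 4) → (3, -4); (-3/5, -4/5) → (-3/5, 4/5); (21/10, -11/5) → (21/10, 11/5); (1, 8) → (1, -8)
T4 rotate counter-clockwise with cos θ = 8/17, sin θ = 15/17: (-19/10, 21/5) → (-23/5, 3/10); (3, -4) → (84/17, 13/17); (-3/5, 4/5) → (-84/85, -13/85); (21/10, 11/5) → (-81/85, 491/170); (1, -8) → (128/17, -49/17)

image vertices: (-23/5, 3/10), (84/17, 13/17), (-84/85, -13/85), (-81/85, 491/170), (128/17, -49/17)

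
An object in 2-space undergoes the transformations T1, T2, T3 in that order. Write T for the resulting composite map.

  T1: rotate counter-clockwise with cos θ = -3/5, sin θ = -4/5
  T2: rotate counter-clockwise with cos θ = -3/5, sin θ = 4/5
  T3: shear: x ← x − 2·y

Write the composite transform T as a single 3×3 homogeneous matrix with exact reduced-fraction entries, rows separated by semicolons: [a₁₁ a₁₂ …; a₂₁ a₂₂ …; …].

T1 = [-3/5 4/5 0; -4/5 -3/5 0; 0 0 1]
T2·T1 = [1 0 0; 0 1 0; 0 0 1]
T3·…·T1 = [1 -2 0; 0 1 0; 0 0 1]

T = [1 -2 0; 0 1 0; 0 0 1]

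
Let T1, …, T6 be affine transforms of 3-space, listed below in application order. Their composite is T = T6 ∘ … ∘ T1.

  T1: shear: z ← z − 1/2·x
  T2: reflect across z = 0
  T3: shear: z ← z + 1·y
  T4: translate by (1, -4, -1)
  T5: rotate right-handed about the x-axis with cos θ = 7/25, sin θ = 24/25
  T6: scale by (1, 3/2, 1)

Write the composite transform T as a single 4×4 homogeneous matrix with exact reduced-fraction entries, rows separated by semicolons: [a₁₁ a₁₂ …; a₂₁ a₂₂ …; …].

T1 = [1 0 0 0; 0 1 0 0; -1/2 0 1 0; 0 0 0 1]
T2·T1 = [1 0 0 0; 0 1 0 0; 1/2 0 -1 0; 0 0 0 1]
T3·…·T1 = [1 0 0 0; 0 1 0 0; 1/2 1 -1 0; 0 0 0 1]
T4·…·T1 = [1 0 0 1; 0 1 0 -4; 1/2 1 -1 -1; 0 0 0 1]
T5·…·T1 = [1 0 0 1; -12/25 -17/25 24/25 -4/25; 7/50 31/25 -7/25 -103/25; 0 0 0 1]
T6·…·T1 = [1 0 0 1; -18/25 -51/50 36/25 -6/25; 7/50 31/25 -7/25 -103/25; 0 0 0 1]

T = [1 0 0 1; -18/25 -51/50 36/25 -6/25; 7/50 31/25 -7/25 -103/25; 0 0 0 1]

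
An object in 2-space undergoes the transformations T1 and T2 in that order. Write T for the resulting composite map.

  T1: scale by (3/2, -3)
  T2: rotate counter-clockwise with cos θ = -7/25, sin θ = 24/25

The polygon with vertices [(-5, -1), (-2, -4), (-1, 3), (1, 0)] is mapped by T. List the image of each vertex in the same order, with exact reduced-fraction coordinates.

image vertices: (-39/50, -201/25), (-267/25, -156/25), (453/50, 27/25), (-21/50, 36/25)

T1 scale by (3/2, -3): (-5, -1) → (-15/2, 3); (-2, -4) → (-3, 12); (-1, 3) → (-3/2, -9); (1, 0) → (3/2, 0)
T2 rotate counter-clockwise with cos θ = -7/25, sin θ = 24/25: (-15/2, 3) → (-39/50, -201/25); (-3, 12) → (-267/25, -156/25); (-3/2, -9) → (453/50, 27/25); (3/2, 0) → (-21/50, 36/25)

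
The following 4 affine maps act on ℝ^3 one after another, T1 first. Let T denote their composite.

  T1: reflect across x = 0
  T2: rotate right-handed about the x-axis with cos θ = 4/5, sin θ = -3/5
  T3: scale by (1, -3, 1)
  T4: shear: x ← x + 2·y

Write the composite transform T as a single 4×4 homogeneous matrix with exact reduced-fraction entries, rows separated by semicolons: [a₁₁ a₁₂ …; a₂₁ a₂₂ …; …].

T = [-1 -24/5 -18/5 0; 0 -12/5 -9/5 0; 0 -3/5 4/5 0; 0 0 0 1]

T1 = [-1 0 0 0; 0 1 0 0; 0 0 1 0; 0 0 0 1]
T2·T1 = [-1 0 0 0; 0 4/5 3/5 0; 0 -3/5 4/5 0; 0 0 0 1]
T3·…·T1 = [-1 0 0 0; 0 -12/5 -9/5 0; 0 -3/5 4/5 0; 0 0 0 1]
T4·…·T1 = [-1 -24/5 -18/5 0; 0 -12/5 -9/5 0; 0 -3/5 4/5 0; 0 0 0 1]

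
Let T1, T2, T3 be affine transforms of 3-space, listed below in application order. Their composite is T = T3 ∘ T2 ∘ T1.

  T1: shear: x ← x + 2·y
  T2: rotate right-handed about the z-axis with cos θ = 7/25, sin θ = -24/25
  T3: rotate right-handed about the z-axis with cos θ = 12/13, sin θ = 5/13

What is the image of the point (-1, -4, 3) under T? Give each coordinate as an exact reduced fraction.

T1 shear: x ← x + 2·y: (-1, -4, 3) → (-9, -4, 3)
T2 rotate right-handed about the z-axis with cos θ = 7/25, sin θ = -24/25: (-9, -4, 3) → (-159/25, 188/25, 3)
T3 rotate right-handed about the z-axis with cos θ = 12/13, sin θ = 5/13: (-159/25, 188/25, 3) → (-2848/325, 1461/325, 3)

T(p) = (-2848/325, 1461/325, 3)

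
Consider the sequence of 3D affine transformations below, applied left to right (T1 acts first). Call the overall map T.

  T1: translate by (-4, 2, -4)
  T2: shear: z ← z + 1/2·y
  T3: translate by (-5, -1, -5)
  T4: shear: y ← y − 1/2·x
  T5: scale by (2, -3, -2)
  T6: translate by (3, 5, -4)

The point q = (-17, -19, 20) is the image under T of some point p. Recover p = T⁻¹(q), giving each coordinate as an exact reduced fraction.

T1 = [1 0 0 -4; 0 1 0 2; 0 0 1 -4; 0 0 0 1]
T2·T1 = [1 0 0 -4; 0 1 0 2; 0 1/2 1 -3; 0 0 0 1]
T3·…·T1 = [1 0 0 -9; 0 1 0 1; 0 1/2 1 -8; 0 0 0 1]
T4·…·T1 = [1 0 0 -9; -1/2 1 0 11/2; 0 1/2 1 -8; 0 0 0 1]
T5·…·T1 = [2 0 0 -18; 3/2 -3 0 -33/2; 0 -1 -2 16; 0 0 0 1]
T6·…·T1 = [2 0 0 -15; 3/2 -3 0 -23/2; 0 -1 -2 12; 0 0 0 1]
det M = 12; M⁻¹ = [1/2 0 0 15/2; 1/4 -1/3 0 -1/12; -1/8 1/6 -1/2 145/24; 0 0 0 1]
M⁻¹ · (-17, -19, 20)ᵀ = (-1, 2, -5)ᵀ

p = (-1, 2, -5)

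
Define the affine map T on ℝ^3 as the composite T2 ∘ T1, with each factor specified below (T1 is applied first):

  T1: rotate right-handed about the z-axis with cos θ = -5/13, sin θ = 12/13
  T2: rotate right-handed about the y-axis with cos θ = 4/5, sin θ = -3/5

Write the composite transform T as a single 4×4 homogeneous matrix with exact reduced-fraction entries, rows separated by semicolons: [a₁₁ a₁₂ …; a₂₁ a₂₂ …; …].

T = [-4/13 -48/65 -3/5 0; 12/13 -5/13 0 0; -3/13 -36/65 4/5 0; 0 0 0 1]

T1 = [-5/13 -12/13 0 0; 12/13 -5/13 0 0; 0 0 1 0; 0 0 0 1]
T2·T1 = [-4/13 -48/65 -3/5 0; 12/13 -5/13 0 0; -3/13 -36/65 4/5 0; 0 0 0 1]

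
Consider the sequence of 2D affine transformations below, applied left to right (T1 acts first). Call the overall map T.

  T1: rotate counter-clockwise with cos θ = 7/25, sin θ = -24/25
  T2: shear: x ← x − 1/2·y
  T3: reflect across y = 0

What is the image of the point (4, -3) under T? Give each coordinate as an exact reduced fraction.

T(p) = (29/50, 117/25)

T1 rotate counter-clockwise with cos θ = 7/25, sin θ = -24/25: (4, -3) → (-44/25, -117/25)
T2 shear: x ← x − 1/2·y: (-44/25, -117/25) → (29/50, -117/25)
T3 reflect across y = 0: (29/50, -117/25) → (29/50, 117/25)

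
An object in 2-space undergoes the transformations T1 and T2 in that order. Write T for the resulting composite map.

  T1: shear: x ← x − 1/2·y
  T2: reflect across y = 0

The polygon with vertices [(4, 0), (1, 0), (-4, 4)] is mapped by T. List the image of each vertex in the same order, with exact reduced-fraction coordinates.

T1 shear: x ← x − 1/2·y: (4, 0) → (4, 0); (1, 0) → (1, 0); (-4, 4) → (-6, 4)
T2 reflect across y = 0: (4, 0) → (4, 0); (1, 0) → (1, 0); (-6, 4) → (-6, -4)

image vertices: (4, 0), (1, 0), (-6, -4)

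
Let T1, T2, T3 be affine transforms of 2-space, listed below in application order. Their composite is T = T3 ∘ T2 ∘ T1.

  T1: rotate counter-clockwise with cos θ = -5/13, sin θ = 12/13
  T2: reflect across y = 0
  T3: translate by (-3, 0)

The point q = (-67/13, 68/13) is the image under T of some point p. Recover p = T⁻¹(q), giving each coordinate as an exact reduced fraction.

T1 = [-5/13 -12/13 0; 12/13 -5/13 0; 0 0 1]
T2·T1 = [-5/13 -12/13 0; -12/13 5/13 0; 0 0 1]
T3·…·T1 = [-5/13 -12/13 -3; -12/13 5/13 0; 0 0 1]
det M = -1; M⁻¹ = [-5/13 -12/13 -15/13; -12/13 5/13 -36/13; 0 0 1]
M⁻¹ · (-67/13, 68/13)ᵀ = (-4, 4)ᵀ

p = (-4, 4)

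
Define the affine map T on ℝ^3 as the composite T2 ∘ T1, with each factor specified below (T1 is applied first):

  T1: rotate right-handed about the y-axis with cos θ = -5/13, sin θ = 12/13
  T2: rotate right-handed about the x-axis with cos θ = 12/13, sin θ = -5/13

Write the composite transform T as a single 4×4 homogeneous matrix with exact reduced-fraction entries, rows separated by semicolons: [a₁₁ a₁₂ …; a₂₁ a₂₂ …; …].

T1 = [-5/13 0 12/13 0; 0 1 0 0; -12/13 0 -5/13 0; 0 0 0 1]
T2·T1 = [-5/13 0 12/13 0; -60/169 12/13 -25/169 0; -144/169 -5/13 -60/169 0; 0 0 0 1]

T = [-5/13 0 12/13 0; -60/169 12/13 -25/169 0; -144/169 -5/13 -60/169 0; 0 0 0 1]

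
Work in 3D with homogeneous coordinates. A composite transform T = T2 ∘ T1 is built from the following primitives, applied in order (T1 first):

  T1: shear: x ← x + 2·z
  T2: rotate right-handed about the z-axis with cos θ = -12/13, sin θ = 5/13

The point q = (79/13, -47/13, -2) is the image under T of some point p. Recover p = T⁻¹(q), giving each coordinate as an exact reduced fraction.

p = (-3, 1, -2)

T1 = [1 0 2 0; 0 1 0 0; 0 0 1 0; 0 0 0 1]
T2·T1 = [-12/13 -5/13 -24/13 0; 5/13 -12/13 10/13 0; 0 0 1 0; 0 0 0 1]
det M = 1; M⁻¹ = [-12/13 5/13 -2 0; -5/13 -12/13 0 0; 0 0 1 0; 0 0 0 1]
M⁻¹ · (79/13, -47/13, -2)ᵀ = (-3, 1, -2)ᵀ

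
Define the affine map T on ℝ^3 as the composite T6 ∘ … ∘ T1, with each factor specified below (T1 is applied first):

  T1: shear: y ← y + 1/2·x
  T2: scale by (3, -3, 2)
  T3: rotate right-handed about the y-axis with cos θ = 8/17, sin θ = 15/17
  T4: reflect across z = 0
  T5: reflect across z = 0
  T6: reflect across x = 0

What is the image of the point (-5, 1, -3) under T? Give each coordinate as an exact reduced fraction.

T1 shear: y ← y + 1/2·x: (-5, 1, -3) → (-5, -3/2, -3)
T2 scale by (3, -3, 2): (-5, -3/2, -3) → (-15, 9/2, -6)
T3 rotate right-handed about the y-axis with cos θ = 8/17, sin θ = 15/17: (-15, 9/2, -6) → (-210/17, 9/2, 177/17)
T4 reflect across z = 0: (-210/17, 9/2, 177/17) → (-210/17, 9/2, -177/17)
T5 reflect across z = 0: (-210/17, 9/2, -177/17) → (-210/17, 9/2, 177/17)
T6 reflect across x = 0: (-210/17, 9/2, 177/17) → (210/17, 9/2, 177/17)

T(p) = (210/17, 9/2, 177/17)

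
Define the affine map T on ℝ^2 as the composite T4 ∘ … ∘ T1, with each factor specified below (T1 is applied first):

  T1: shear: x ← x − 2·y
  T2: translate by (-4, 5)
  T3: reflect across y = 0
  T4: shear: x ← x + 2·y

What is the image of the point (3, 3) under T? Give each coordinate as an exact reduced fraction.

T1 shear: x ← x − 2·y: (3, 3) → (-3, 3)
T2 translate by (-4, 5): (-3, 3) → (-7, 8)
T3 reflect across y = 0: (-7, 8) → (-7, -8)
T4 shear: x ← x + 2·y: (-7, -8) → (-23, -8)

T(p) = (-23, -8)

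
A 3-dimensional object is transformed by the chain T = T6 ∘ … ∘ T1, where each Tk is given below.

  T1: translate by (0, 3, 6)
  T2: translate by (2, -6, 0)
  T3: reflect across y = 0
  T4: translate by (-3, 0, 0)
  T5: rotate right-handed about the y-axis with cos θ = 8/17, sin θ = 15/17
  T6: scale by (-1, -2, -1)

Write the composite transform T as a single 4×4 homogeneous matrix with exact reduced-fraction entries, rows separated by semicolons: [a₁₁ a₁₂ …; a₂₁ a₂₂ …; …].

T = [-8/17 0 -15/17 -82/17; 0 2 0 -6; 15/17 0 -8/17 -63/17; 0 0 0 1]

T1 = [1 0 0 0; 0 1 0 3; 0 0 1 6; 0 0 0 1]
T2·T1 = [1 0 0 2; 0 1 0 -3; 0 0 1 6; 0 0 0 1]
T3·…·T1 = [1 0 0 2; 0 -1 0 3; 0 0 1 6; 0 0 0 1]
T4·…·T1 = [1 0 0 -1; 0 -1 0 3; 0 0 1 6; 0 0 0 1]
T5·…·T1 = [8/17 0 15/17 82/17; 0 -1 0 3; -15/17 0 8/17 63/17; 0 0 0 1]
T6·…·T1 = [-8/17 0 -15/17 -82/17; 0 2 0 -6; 15/17 0 -8/17 -63/17; 0 0 0 1]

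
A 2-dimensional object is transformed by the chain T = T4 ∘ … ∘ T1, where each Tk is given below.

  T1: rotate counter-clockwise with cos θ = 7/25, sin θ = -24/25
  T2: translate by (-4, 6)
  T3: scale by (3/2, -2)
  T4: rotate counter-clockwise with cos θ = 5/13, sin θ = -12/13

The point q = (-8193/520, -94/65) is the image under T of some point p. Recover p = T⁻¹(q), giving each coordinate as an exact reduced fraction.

p = (-5/4, 5/4)

T1 = [7/25 24/25 0; -24/25 7/25 0; 0 0 1]
T2·T1 = [7/25 24/25 -4; -24/25 7/25 6; 0 0 1]
T3·…·T1 = [21/50 36/25 -6; 48/25 -14/25 -12; 0 0 1]
T4·…·T1 = [1257/650 12/325 -174/13; 114/325 -502/325 12/13; 0 0 1]
det M = -3; M⁻¹ = [502/975 4/325 172/25; 38/325 -419/650 54/25; 0 0 1]
M⁻¹ · (-8193/520, -94/65)ᵀ = (-5/4, 5/4)ᵀ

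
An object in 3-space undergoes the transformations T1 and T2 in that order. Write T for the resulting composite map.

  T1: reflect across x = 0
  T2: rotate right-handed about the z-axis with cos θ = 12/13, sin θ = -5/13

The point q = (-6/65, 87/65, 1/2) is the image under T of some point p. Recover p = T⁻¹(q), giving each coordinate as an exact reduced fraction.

p = (3/5, 6/5, 1/2)

T1 = [-1 0 0 0; 0 1 0 0; 0 0 1 0; 0 0 0 1]
T2·T1 = [-12/13 5/13 0 0; 5/13 12/13 0 0; 0 0 1 0; 0 0 0 1]
det M = -1; M⁻¹ = [-12/13 5/13 0 0; 5/13 12/13 0 0; 0 0 1 0; 0 0 0 1]
M⁻¹ · (-6/65, 87/65, 1/2)ᵀ = (3/5, 6/5, 1/2)ᵀ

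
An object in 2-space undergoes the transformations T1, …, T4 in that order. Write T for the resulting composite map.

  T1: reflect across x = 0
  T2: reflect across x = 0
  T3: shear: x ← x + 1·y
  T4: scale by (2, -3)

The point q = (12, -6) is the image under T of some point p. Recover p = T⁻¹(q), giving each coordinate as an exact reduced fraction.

T1 = [-1 0 0; 0 1 0; 0 0 1]
T2·T1 = [1 0 0; 0 1 0; 0 0 1]
T3·…·T1 = [1 1 0; 0 1 0; 0 0 1]
T4·…·T1 = [2 2 0; 0 -3 0; 0 0 1]
det M = -6; M⁻¹ = [1/2 1/3 0; 0 -1/3 0; 0 0 1]
M⁻¹ · (12, -6)ᵀ = (4, 2)ᵀ

p = (4, 2)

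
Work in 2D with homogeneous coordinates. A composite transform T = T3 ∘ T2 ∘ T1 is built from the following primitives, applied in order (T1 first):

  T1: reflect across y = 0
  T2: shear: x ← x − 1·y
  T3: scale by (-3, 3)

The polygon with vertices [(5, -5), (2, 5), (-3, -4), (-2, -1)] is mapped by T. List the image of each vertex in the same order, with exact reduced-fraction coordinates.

T1 reflect across y = 0: (5, -5) → (5, 5); (2, 5) → (2, -5); (-3, -4) → (-3, 4); (-2, -1) → (-2, 1)
T2 shear: x ← x − 1·y: (5, 5) → (0, 5); (2, -5) → (7, -5); (-3, 4) → (-7, 4); (-2, 1) → (-3, 1)
T3 scale by (-3, 3): (0, 5) → (0, 15); (7, -5) → (-21, -15); (-7, 4) → (21, 12); (-3, 1) → (9, 3)

image vertices: (0, 15), (-21, -15), (21, 12), (9, 3)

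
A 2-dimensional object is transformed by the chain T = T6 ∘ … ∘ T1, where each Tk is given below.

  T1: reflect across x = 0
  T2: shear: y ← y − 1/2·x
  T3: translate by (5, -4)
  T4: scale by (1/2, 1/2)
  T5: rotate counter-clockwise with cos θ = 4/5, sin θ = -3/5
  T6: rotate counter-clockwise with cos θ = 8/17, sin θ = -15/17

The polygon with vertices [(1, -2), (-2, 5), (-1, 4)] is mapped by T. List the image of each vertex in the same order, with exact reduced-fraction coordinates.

image vertices: (-257/85, -529/340), (-91/170, -294/85), (-12/17, -199/68)

T1 reflect across x = 0: (1, -2) → (-1, -2); (-2, 5) → (2, 5); (-1, 4) → (1, 4)
T2 shear: y ← y − 1/2·x: (-1, -2) → (-1, -3/2); (2, 5) → (2, 4); (1, 4) → (1, 7/2)
T3 translate by (5, -4): (-1, -3/2) → (4, -11/2); (2, 4) → (7, 0); (1, 7/2) → (6, -1/2)
T4 scale by (1/2, 1/2): (4, -11/2) → (2, -11/4); (7, 0) → (7/2, 0); (6, -1/2) → (3, -1/4)
T5 rotate counter-clockwise with cos θ = 4/5, sin θ = -3/5: (2, -11/4) → (-1/20, -17/5); (7/2, 0) → (14/5, -21/10); (3, -1/4) → (9/4, -2)
T6 rotate counter-clockwise with cos θ = 8/17, sin θ = -15/17: (-1/20, -17/5) → (-257/85, -529/340); (14/5, -21/10) → (-91/170, -294/85); (9/4, -2) → (-12/17, -199/68)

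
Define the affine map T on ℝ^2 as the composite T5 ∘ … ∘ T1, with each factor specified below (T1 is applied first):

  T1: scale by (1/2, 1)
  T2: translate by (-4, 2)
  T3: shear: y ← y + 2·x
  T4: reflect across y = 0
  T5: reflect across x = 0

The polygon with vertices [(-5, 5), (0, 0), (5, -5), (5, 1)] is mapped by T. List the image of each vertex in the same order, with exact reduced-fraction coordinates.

image vertices: (13/2, 6), (4, 6), (3/2, 6), (3/2, 0)

T1 scale by (1/2, 1): (-5, 5) → (-5/2, 5); (0, 0) → (0, 0); (5, -5) → (5/2, -5); (5, 1) → (5/2, 1)
T2 translate by (-4, 2): (-5/2, 5) → (-13/2, 7); (0, 0) → (-4, 2); (5/2, -5) → (-3/2, -3); (5/2, 1) → (-3/2, 3)
T3 shear: y ← y + 2·x: (-13/2, 7) → (-13/2, -6); (-4, 2) → (-4, -6); (-3/2, -3) → (-3/2, -6); (-3/2, 3) → (-3/2, 0)
T4 reflect across y = 0: (-13/2, -6) → (-13/2, 6); (-4, -6) → (-4, 6); (-3/2, -6) → (-3/2, 6); (-3/2, 0) → (-3/2, 0)
T5 reflect across x = 0: (-13/2, 6) → (13/2, 6); (-4, 6) → (4, 6); (-3/2, 6) → (3/2, 6); (-3/2, 0) → (3/2, 0)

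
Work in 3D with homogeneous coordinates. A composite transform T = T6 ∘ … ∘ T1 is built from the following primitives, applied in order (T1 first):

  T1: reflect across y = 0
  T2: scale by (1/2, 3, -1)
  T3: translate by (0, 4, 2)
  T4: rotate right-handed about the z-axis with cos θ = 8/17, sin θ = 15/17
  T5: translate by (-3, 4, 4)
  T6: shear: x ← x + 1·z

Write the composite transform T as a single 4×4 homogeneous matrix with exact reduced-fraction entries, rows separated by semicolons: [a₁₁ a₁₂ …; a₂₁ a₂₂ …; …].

T = [4/17 45/17 -1 -9/17; 15/34 -24/17 0 100/17; 0 0 -1 6; 0 0 0 1]

T1 = [1 0 0 0; 0 -1 0 0; 0 0 1 0; 0 0 0 1]
T2·T1 = [1/2 0 0 0; 0 -3 0 0; 0 0 -1 0; 0 0 0 1]
T3·…·T1 = [1/2 0 0 0; 0 -3 0 4; 0 0 -1 2; 0 0 0 1]
T4·…·T1 = [4/17 45/17 0 -60/17; 15/34 -24/17 0 32/17; 0 0 -1 2; 0 0 0 1]
T5·…·T1 = [4/17 45/17 0 -111/17; 15/34 -24/17 0 100/17; 0 0 -1 6; 0 0 0 1]
T6·…·T1 = [4/17 45/17 -1 -9/17; 15/34 -24/17 0 100/17; 0 0 -1 6; 0 0 0 1]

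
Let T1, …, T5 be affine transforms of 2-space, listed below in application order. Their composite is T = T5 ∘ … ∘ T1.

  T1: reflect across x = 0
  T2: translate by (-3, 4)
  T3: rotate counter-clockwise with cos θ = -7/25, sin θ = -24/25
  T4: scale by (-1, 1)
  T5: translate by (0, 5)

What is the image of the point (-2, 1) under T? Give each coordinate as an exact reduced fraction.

T1 reflect across x = 0: (-2, 1) → (2, 1)
T2 translate by (-3, 4): (2, 1) → (-1, 5)
T3 rotate counter-clockwise with cos θ = -7/25, sin θ = -24/25: (-1, 5) → (127/25, -11/25)
T4 scale by (-1, 1): (127/25, -11/25) → (-127/25, -11/25)
T5 translate by (0, 5): (-127/25, -11/25) → (-127/25, 114/25)

T(p) = (-127/25, 114/25)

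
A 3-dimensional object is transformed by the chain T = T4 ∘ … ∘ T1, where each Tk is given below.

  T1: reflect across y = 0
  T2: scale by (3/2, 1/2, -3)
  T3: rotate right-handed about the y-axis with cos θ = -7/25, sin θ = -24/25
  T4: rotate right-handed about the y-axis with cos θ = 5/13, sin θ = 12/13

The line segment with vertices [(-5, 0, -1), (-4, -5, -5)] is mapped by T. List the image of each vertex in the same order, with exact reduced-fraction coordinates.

image vertices: (-5019/650, 0, -771/325), (-4578/325, 5/2, 2571/325)

T1 reflect across y = 0: (-5, 0, -1) → (-5, 0, -1); (-4, -5, -5) → (-4, 5, -5)
T2 scale by (3/2, 1/2, -3): (-5, 0, -1) → (-15/2, 0, 3); (-4, 5, -5) → (-6, 5/2, 15)
T3 rotate right-handed about the y-axis with cos θ = -7/25, sin θ = -24/25: (-15/2, 0, 3) → (-39/50, 0, -201/25); (-6, 5/2, 15) → (-318/25, 5/2, -249/25)
T4 rotate right-handed about the y-axis with cos θ = 5/13, sin θ = 12/13: (-39/50, 0, -201/25) → (-5019/650, 0, -771/325); (-318/25, 5/2, -249/25) → (-4578/325, 5/2, 2571/325)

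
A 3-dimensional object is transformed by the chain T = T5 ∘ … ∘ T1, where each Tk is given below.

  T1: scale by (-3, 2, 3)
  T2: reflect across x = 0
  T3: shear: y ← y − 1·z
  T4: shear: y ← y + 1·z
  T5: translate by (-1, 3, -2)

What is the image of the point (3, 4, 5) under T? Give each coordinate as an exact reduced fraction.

T1 scale by (-3, 2, 3): (3, 4, 5) → (-9, 8, 15)
T2 reflect across x = 0: (-9, 8, 15) → (9, 8, 15)
T3 shear: y ← y − 1·z: (9, 8, 15) → (9, -7, 15)
T4 shear: y ← y + 1·z: (9, -7, 15) → (9, 8, 15)
T5 translate by (-1, 3, -2): (9, 8, 15) → (8, 11, 13)

T(p) = (8, 11, 13)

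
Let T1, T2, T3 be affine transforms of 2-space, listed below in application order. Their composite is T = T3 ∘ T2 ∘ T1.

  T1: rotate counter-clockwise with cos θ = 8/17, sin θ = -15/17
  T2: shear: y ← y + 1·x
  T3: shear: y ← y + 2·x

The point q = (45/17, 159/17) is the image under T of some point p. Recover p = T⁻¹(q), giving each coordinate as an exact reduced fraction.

T1 = [8/17 15/17 0; -15/17 8/17 0; 0 0 1]
T2·T1 = [8/17 15/17 0; -7/17 23/17 0; 0 0 1]
T3·…·T1 = [8/17 15/17 0; 9/17 53/17 0; 0 0 1]
det M = 1; M⁻¹ = [53/17 -15/17 0; -9/17 8/17 0; 0 0 1]
M⁻¹ · (45/17, 159/17)ᵀ = (0, 3)ᵀ

p = (0, 3)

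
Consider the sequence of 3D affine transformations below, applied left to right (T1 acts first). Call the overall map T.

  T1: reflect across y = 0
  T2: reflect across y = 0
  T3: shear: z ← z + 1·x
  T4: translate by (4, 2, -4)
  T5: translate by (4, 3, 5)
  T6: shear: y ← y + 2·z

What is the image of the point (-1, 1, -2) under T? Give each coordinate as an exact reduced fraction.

T1 reflect across y = 0: (-1, 1, -2) → (-1, -1, -2)
T2 reflect across y = 0: (-1, -1, -2) → (-1, 1, -2)
T3 shear: z ← z + 1·x: (-1, 1, -2) → (-1, 1, -3)
T4 translate by (4, 2, -4): (-1, 1, -3) → (3, 3, -7)
T5 translate by (4, 3, 5): (3, 3, -7) → (7, 6, -2)
T6 shear: y ← y + 2·z: (7, 6, -2) → (7, 2, -2)

T(p) = (7, 2, -2)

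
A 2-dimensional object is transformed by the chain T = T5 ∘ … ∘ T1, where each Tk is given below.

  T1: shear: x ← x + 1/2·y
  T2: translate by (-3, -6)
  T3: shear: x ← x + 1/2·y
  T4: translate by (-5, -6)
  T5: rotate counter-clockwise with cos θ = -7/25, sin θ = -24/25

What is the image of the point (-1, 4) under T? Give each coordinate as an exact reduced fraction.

T1 shear: x ← x + 1/2·y: (-1, 4) → (1, 4)
T2 translate by (-3, -6): (1, 4) → (-2, -2)
T3 shear: x ← x + 1/2·y: (-2, -2) → (-3, -2)
T4 translate by (-5, -6): (-3, -2) → (-8, -8)
T5 rotate counter-clockwise with cos θ = -7/25, sin θ = -24/25: (-8, -8) → (-136/25, 248/25)

T(p) = (-136/25, 248/25)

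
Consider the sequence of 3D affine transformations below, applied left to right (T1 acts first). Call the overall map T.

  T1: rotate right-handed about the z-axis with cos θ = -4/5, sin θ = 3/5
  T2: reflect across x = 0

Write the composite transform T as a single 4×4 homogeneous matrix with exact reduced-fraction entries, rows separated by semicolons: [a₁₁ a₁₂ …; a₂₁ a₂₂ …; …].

T1 = [-4/5 -3/5 0 0; 3/5 -4/5 0 0; 0 0 1 0; 0 0 0 1]
T2·T1 = [4/5 3/5 0 0; 3/5 -4/5 0 0; 0 0 1 0; 0 0 0 1]

T = [4/5 3/5 0 0; 3/5 -4/5 0 0; 0 0 1 0; 0 0 0 1]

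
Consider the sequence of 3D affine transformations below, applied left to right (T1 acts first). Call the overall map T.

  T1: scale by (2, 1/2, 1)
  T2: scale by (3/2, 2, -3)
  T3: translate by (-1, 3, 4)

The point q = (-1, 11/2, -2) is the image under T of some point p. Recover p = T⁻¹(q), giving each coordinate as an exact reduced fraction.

T1 = [2 0 0 0; 0 1/2 0 0; 0 0 1 0; 0 0 0 1]
T2·T1 = [3 0 0 0; 0 1 0 0; 0 0 -3 0; 0 0 0 1]
T3·…·T1 = [3 0 0 -1; 0 1 0 3; 0 0 -3 4; 0 0 0 1]
det M = -9; M⁻¹ = [1/3 0 0 1/3; 0 1 0 -3; 0 0 -1/3 4/3; 0 0 0 1]
M⁻¹ · (-1, 11/2, -2)ᵀ = (0, 5/2, 2)ᵀ

p = (0, 5/2, 2)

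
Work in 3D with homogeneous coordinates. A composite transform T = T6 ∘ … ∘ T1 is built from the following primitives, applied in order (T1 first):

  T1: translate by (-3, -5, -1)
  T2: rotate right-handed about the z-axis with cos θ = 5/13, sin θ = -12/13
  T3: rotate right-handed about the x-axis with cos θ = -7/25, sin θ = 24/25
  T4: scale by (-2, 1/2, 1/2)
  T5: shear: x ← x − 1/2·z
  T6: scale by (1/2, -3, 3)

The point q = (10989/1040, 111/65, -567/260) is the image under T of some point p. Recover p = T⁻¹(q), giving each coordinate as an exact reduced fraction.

p = (0, -5, 5/2)

T1 = [1 0 0 -3; 0 1 0 -5; 0 0 1 -1; 0 0 0 1]
T2·T1 = [5/13 12/13 0 -75/13; -12/13 5/13 0 11/13; 0 0 1 -1; 0 0 0 1]
T3·…·T1 = [5/13 12/13 0 -75/13; 84/325 -7/65 -24/25 47/65; -288/325 24/65 -7/25 71/65; 0 0 0 1]
T4·…·T1 = [-10/13 -24/13 0 150/13; 42/325 -7/130 -12/25 47/130; -144/325 12/65 -7/50 71/130; 0 0 0 1]
T5·…·T1 = [-178/325 -126/65 7/100 2929/260; 42/325 -7/130 -12/25 47/130; -144/325 12/65 -7/50 71/130; 0 0 0 1]
T6·…·T1 = [-89/325 -63/65 7/200 2929/520; -126/325 21/130 36/25 -141/130; -432/325 36/65 -21/50 213/130; 0 0 0 1]
det M = 9/4; M⁻¹ = [-5/13 -56/325 -2429/3900 3; -12/13 14/195 11/65 5; 0 16/25 -14/75 1; 0 0 0 1]
M⁻¹ · (10989/1040, 111/65, -567/260)ᵀ = (0, -5, 5/2)ᵀ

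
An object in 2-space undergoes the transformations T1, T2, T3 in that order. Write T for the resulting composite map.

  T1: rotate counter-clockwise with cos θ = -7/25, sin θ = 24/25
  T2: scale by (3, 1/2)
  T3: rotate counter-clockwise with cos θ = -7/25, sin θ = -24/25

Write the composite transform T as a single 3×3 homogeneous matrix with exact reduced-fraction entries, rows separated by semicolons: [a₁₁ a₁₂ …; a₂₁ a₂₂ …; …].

T = [87/125 84/125 0; 84/125 701/250 0; 0 0 1]

T1 = [-7/25 -24/25 0; 24/25 -7/25 0; 0 0 1]
T2·T1 = [-21/25 -72/25 0; 12/25 -7/50 0; 0 0 1]
T3·…·T1 = [87/125 84/125 0; 84/125 701/250 0; 0 0 1]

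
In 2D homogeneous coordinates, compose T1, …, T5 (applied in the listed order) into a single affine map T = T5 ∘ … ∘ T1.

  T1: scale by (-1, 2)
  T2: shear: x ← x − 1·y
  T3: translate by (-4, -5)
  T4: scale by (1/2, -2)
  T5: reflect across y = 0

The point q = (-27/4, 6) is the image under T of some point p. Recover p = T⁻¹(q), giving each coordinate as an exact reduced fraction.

T1 = [-1 0 0; 0 2 0; 0 0 1]
T2·T1 = [-1 -2 0; 0 2 0; 0 0 1]
T3·…·T1 = [-1 -2 -4; 0 2 -5; 0 0 1]
T4·…·T1 = [-1/2 -1 -2; 0 -4 10; 0 0 1]
T5·…·T1 = [-1/2 -1 -2; 0 4 -10; 0 0 1]
det M = -2; M⁻¹ = [-2 -1/2 -9; 0 1/4 5/2; 0 0 1]
M⁻¹ · (-27/4, 6)ᵀ = (3/2, 4)ᵀ

p = (3/2, 4)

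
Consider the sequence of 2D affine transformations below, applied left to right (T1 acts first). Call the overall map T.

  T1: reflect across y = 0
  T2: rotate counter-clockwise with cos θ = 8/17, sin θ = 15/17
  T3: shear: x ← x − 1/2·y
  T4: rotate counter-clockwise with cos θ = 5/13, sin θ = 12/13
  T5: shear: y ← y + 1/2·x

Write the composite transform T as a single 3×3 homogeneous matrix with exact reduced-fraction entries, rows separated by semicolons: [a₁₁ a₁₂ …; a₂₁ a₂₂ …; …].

T1 = [1 0 0; 0 -1 0; 0 0 1]
T2·T1 = [8/17 15/17 0; 15/17 -8/17 0; 0 0 1]
T3·…·T1 = [1/34 19/17 0; 15/17 -8/17 0; 0 0 1]
T4·…·T1 = [-355/442 191/221 0; 81/221 188/221 0; 0 0 1]
T5·…·T1 = [-355/442 191/221 0; -31/884 567/442 0; 0 0 1]

T = [-355/442 191/221 0; -31/884 567/442 0; 0 0 1]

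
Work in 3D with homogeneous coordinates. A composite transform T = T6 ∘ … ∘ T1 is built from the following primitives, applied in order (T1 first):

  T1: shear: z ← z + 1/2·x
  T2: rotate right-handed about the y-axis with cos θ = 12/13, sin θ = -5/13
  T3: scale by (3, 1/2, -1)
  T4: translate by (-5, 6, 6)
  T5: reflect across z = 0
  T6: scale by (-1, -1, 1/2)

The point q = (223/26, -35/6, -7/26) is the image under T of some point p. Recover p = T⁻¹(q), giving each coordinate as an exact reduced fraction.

p = (1, -1/3, 5)

T1 = [1 0 0 0; 0 1 0 0; 1/2 0 1 0; 0 0 0 1]
T2·T1 = [19/26 0 -5/13 0; 0 1 0 0; 11/13 0 12/13 0; 0 0 0 1]
T3·…·T1 = [57/26 0 -15/13 0; 0 1/2 0 0; -11/13 0 -12/13 0; 0 0 0 1]
T4·…·T1 = [57/26 0 -15/13 -5; 0 1/2 0 6; -11/13 0 -12/13 6; 0 0 0 1]
T5·…·T1 = [57/26 0 -15/13 -5; 0 1/2 0 6; 11/13 0 12/13 -6; 0 0 0 1]
T6·…·T1 = [-57/26 0 15/13 5; 0 -1/2 0 -6; 11/26 0 6/13 -3; 0 0 0 1]
det M = 3/4; M⁻¹ = [-4/13 0 10/13 50/13; 0 -2 0 -12; 11/39 0 19/13 116/39; 0 0 0 1]
M⁻¹ · (223/26, -35/6, -7/26)ᵀ = (1, -1/3, 5)ᵀ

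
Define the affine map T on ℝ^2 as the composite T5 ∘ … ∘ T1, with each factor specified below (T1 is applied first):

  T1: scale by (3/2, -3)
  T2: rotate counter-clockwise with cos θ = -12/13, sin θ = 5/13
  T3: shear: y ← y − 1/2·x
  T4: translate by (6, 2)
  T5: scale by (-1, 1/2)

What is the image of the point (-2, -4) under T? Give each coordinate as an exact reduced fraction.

T(p) = (-54/13, -121/26)

T1 scale by (3/2, -3): (-2, -4) → (-3, 12)
T2 rotate counter-clockwise with cos θ = -12/13, sin θ = 5/13: (-3, 12) → (-24/13, -159/13)
T3 shear: y ← y − 1/2·x: (-24/13, -159/13) → (-24/13, -147/13)
T4 translate by (6, 2): (-24/13, -147/13) → (54/13, -121/13)
T5 scale by (-1, 1/2): (54/13, -121/13) → (-54/13, -121/26)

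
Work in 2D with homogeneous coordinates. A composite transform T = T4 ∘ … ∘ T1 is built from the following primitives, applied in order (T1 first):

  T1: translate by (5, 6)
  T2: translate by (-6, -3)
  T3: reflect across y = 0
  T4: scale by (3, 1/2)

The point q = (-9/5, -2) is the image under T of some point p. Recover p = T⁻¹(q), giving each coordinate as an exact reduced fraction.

p = (2/5, 1)

T1 = [1 0 5; 0 1 6; 0 0 1]
T2·T1 = [1 0 -1; 0 1 3; 0 0 1]
T3·…·T1 = [1 0 -1; 0 -1 -3; 0 0 1]
T4·…·T1 = [3 0 -3; 0 -1/2 -3/2; 0 0 1]
det M = -3/2; M⁻¹ = [1/3 0 1; 0 -2 -3; 0 0 1]
M⁻¹ · (-9/5, -2)ᵀ = (2/5, 1)ᵀ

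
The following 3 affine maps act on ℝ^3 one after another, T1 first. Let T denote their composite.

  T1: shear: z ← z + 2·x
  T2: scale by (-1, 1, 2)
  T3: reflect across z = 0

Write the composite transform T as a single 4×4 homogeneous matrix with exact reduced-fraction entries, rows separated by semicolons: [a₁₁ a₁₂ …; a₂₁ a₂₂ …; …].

T = [-1 0 0 0; 0 1 0 0; -4 0 -2 0; 0 0 0 1]

T1 = [1 0 0 0; 0 1 0 0; 2 0 1 0; 0 0 0 1]
T2·T1 = [-1 0 0 0; 0 1 0 0; 4 0 2 0; 0 0 0 1]
T3·…·T1 = [-1 0 0 0; 0 1 0 0; -4 0 -2 0; 0 0 0 1]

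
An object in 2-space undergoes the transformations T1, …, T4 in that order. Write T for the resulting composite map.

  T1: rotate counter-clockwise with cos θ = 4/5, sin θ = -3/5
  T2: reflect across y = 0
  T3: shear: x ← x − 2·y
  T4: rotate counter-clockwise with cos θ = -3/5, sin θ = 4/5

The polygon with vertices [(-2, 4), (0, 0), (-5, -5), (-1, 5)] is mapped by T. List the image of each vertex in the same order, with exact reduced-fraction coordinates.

T1 rotate counter-clockwise with cos θ = 4/5, sin θ = -3/5: (-2, 4) → (4/5, 22/5); (0, 0) → (0, 0); (-5, -5) → (-7, -1); (-1, 5) → (11/5, 23/5)
T2 reflect across y = 0: (4/5, 22/5) → (4/5, -22/5); (0, 0) → (0, 0); (-7, -1) → (-7, 1); (11/5, 23/5) → (11/5, -23/5)
T3 shear: x ← x − 2·y: (4/5, -22/5) → (48/5, -22/5); (0, 0) → (0, 0); (-7, 1) → (-9, 1); (11/5, -23/5) → (57/5, -23/5)
T4 rotate counter-clockwise with cos θ = -3/5, sin θ = 4/5: (48/5, -22/5) → (-56/25, 258/25); (0, 0) → (0, 0); (-9, 1) → (23/5, -39/5); (57/5, -23/5) → (-79/25, 297/25)

image vertices: (-56/25, 258/25), (0, 0), (23/5, -39/5), (-79/25, 297/25)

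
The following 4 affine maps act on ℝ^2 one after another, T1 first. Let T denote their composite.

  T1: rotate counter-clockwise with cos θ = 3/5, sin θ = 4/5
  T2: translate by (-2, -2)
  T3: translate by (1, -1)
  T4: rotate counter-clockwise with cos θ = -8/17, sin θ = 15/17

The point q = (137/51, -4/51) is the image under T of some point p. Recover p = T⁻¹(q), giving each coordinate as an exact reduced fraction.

p = (1/3, 2/3)

T1 = [3/5 -4/5 0; 4/5 3/5 0; 0 0 1]
T2·T1 = [3/5 -4/5 -2; 4/5 3/5 -2; 0 0 1]
T3·…·T1 = [3/5 -4/5 -1; 4/5 3/5 -3; 0 0 1]
T4·…·T1 = [-84/85 -13/85 53/17; 13/85 -84/85 9/17; 0 0 1]
det M = 1; M⁻¹ = [-84/85 13/85 3; -13/85 -84/85 1; 0 0 1]
M⁻¹ · (137/51, -4/51)ᵀ = (1/3, 2/3)ᵀ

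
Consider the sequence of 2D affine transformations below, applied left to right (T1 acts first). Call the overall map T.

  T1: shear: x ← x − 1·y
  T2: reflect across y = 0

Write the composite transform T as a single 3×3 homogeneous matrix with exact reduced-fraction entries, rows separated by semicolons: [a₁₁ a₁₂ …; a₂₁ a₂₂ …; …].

T1 = [1 -1 0; 0 1 0; 0 0 1]
T2·T1 = [1 -1 0; 0 -1 0; 0 0 1]

T = [1 -1 0; 0 -1 0; 0 0 1]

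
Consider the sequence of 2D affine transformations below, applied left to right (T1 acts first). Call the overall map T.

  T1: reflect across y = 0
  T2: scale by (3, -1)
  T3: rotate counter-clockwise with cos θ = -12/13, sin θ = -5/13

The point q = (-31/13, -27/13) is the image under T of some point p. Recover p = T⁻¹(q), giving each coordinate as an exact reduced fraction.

T1 = [1 0 0; 0 -1 0; 0 0 1]
T2·T1 = [3 0 0; 0 1 0; 0 0 1]
T3·…·T1 = [-36/13 5/13 0; -15/13 -12/13 0; 0 0 1]
det M = 3; M⁻¹ = [-4/13 -5/39 0; 5/13 -12/13 0; 0 0 1]
M⁻¹ · (-31/13, -27/13)ᵀ = (1, 1)ᵀ

p = (1, 1)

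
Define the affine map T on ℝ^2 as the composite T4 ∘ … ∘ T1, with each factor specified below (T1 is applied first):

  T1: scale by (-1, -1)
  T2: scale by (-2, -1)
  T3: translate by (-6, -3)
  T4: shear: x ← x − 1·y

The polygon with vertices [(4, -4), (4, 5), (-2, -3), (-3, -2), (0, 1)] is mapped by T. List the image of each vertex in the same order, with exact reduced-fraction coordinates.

T1 scale by (-1, -1): (4, -4) → (-4, 4); (4, 5) → (-4, -5); (-2, -3) → (2, 3); (-3, -2) → (3, 2); (0, 1) → (0, -1)
T2 scale by (-2, -1): (-4, 4) → (8, -4); (-4, -5) → (8, 5); (2, 3) → (-4, -3); (3, 2) → (-6, -2); (0, -1) → (0, 1)
T3 translate by (-6, -3): (8, -4) → (2, -7); (8, 5) → (2, 2); (-4, -3) → (-10, -6); (-6, -2) → (-12, -5); (0, 1) → (-6, -2)
T4 shear: x ← x − 1·y: (2, -7) → (9, -7); (2, 2) → (0, 2); (-10, -6) → (-4, -6); (-12, -5) → (-7, -5); (-6, -2) → (-4, -2)

image vertices: (9, -7), (0, 2), (-4, -6), (-7, -5), (-4, -2)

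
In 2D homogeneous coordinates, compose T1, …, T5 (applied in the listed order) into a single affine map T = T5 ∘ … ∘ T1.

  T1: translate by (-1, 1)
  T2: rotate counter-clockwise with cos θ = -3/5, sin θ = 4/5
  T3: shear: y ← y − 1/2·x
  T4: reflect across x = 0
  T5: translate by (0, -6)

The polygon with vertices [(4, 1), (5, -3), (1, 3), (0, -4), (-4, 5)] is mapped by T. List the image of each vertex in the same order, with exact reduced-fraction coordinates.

T1 translate by (-1, 1): (4, 1) → (3, 2); (5, -3) → (4, -2); (1, 3) → (0, 4); (0, -4) → (-1, -3); (-4, 5) → (-5, 6)
T2 rotate counter-clockwise with cos θ = -3/5, sin θ = 4/5: (3, 2) → (-17/5, 6/5); (4, -2) → (-4/5, 22/5); (0, 4) → (-16/5, -12/5); (-1, -3) → (3, 1); (-5, 6) → (-9/5, -38/5)
T3 shear: y ← y − 1/2·x: (-17/5, 6/5) → (-17/5, 29/10); (-4/5, 22/5) → (-4/5, 24/5); (-16/5, -12/5) → (-16/5, -4/5); (3, 1) → (3, -1/2); (-9/5, -38/5) → (-9/5, -67/10)
T4 reflect across x = 0: (-17/5, 29/10) → (17/5, 29/10); (-4/5, 24/5) → (4/5, 24/5); (-16/5, -4/5) → (16/5, -4/5); (3, -1/2) → (-3, -1/2); (-9/5, -67/10) → (9/5, -67/10)
T5 translate by (0, -6): (17/5, 29/10) → (17/5, -31/10); (4/5, 24/5) → (4/5, -6/5); (16/5, -4/5) → (16/5, -34/5); (-3, -1/2) → (-3, -13/2); (9/5, -67/10) → (9/5, -127/10)

image vertices: (17/5, -31/10), (4/5, -6/5), (16/5, -34/5), (-3, -13/2), (9/5, -127/10)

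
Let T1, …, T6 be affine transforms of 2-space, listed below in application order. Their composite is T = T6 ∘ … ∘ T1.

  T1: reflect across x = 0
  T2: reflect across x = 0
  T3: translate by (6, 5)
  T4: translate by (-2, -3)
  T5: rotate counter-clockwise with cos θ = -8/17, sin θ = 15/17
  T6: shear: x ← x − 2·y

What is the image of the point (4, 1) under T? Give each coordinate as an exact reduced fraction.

T(p) = (-301/17, 96/17)

T1 reflect across x = 0: (4, 1) → (-4, 1)
T2 reflect across x = 0: (-4, 1) → (4, 1)
T3 translate by (6, 5): (4, 1) → (10, 6)
T4 translate by (-2, -3): (10, 6) → (8, 3)
T5 rotate counter-clockwise with cos θ = -8/17, sin θ = 15/17: (8, 3) → (-109/17, 96/17)
T6 shear: x ← x − 2·y: (-109/17, 96/17) → (-301/17, 96/17)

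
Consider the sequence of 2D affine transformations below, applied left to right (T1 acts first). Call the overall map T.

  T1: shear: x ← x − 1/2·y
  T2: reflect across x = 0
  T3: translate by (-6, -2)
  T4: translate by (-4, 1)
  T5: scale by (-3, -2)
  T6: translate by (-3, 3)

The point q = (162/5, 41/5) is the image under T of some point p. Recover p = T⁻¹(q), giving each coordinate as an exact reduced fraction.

T1 = [1 -1/2 0; 0 1 0; 0 0 1]
T2·T1 = [-1 1/2 0; 0 1 0; 0 0 1]
T3·…·T1 = [-1 1/2 -6; 0 1 -2; 0 0 1]
T4·…·T1 = [-1 1/2 -10; 0 1 -1; 0 0 1]
T5·…·T1 = [3 -3/2 30; 0 -2 2; 0 0 1]
T6·…·T1 = [3 -3/2 27; 0 -2 5; 0 0 1]
det M = -6; M⁻¹ = [1/3 -1/4 -31/4; 0 -1/2 5/2; 0 0 1]
M⁻¹ · (162/5, 41/5)ᵀ = (1, -8/5)ᵀ

p = (1, -8/5)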